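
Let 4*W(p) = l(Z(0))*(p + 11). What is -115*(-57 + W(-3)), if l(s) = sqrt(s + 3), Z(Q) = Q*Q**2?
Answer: 6555 - 230*sqrt(3) ≈ 6156.6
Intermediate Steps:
Z(Q) = Q**3
l(s) = sqrt(3 + s)
W(p) = sqrt(3)*(11 + p)/4 (W(p) = (sqrt(3 + 0**3)*(p + 11))/4 = (sqrt(3 + 0)*(11 + p))/4 = (sqrt(3)*(11 + p))/4 = sqrt(3)*(11 + p)/4)
-115*(-57 + W(-3)) = -115*(-57 + sqrt(3)*(11 - 3)/4) = -115*(-57 + (1/4)*sqrt(3)*8) = -115*(-57 + 2*sqrt(3)) = 6555 - 230*sqrt(3)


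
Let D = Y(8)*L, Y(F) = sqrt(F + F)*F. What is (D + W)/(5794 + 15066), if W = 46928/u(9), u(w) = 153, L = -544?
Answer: -654124/797895 ≈ -0.81981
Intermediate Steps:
Y(F) = sqrt(2)*F**(3/2) (Y(F) = sqrt(2*F)*F = (sqrt(2)*sqrt(F))*F = sqrt(2)*F**(3/2))
W = 46928/153 ≈ 306.72
D = -17408 (D = (sqrt(2)*8**(3/2))*(-544) = (sqrt(2)*(16*sqrt(2)))*(-544) = 32*(-544) = -17408)
(D + W)/(5794 + 15066) = (-17408 + 46928/153)/(5794 + 15066) = -2616496/153/20860 = -2616496/153*1/20860 = -654124/797895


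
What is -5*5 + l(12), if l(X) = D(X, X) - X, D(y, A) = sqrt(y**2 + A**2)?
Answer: -37 + 12*sqrt(2) ≈ -20.029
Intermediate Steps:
D(y, A) = sqrt(A**2 + y**2)
l(X) = -X + sqrt(2)*sqrt(X**2) (l(X) = sqrt(X**2 + X**2) - X = sqrt(2*X**2) - X = sqrt(2)*sqrt(X**2) - X = -X + sqrt(2)*sqrt(X**2))
-5*5 + l(12) = -5*5 + (-1*12 + sqrt(2)*sqrt(12**2)) = -25 + (-12 + sqrt(2)*sqrt(144)) = -25 + (-12 + sqrt(2)*12) = -25 + (-12 + 12*sqrt(2)) = -37 + 12*sqrt(2)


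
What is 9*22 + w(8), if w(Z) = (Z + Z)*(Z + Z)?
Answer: 454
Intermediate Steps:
w(Z) = 4*Z**2 (w(Z) = (2*Z)*(2*Z) = 4*Z**2)
9*22 + w(8) = 9*22 + 4*8**2 = 198 + 4*64 = 198 + 256 = 454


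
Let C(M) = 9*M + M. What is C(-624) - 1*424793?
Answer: -431033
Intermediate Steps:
C(M) = 10*M
C(-624) - 1*424793 = 10*(-624) - 1*424793 = -6240 - 424793 = -431033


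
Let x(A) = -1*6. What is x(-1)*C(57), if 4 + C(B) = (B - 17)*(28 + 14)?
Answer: -10056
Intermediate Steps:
C(B) = -718 + 42*B (C(B) = -4 + (B - 17)*(28 + 14) = -4 + (-17 + B)*42 = -4 + (-714 + 42*B) = -718 + 42*B)
x(A) = -6
x(-1)*C(57) = -6*(-718 + 42*57) = -6*(-718 + 2394) = -6*1676 = -10056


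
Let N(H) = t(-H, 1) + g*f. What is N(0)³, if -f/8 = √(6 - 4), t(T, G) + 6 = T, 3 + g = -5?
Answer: -147672 + 531200*√2 ≈ 6.0356e+5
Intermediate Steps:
g = -8 (g = -3 - 5 = -8)
t(T, G) = -6 + T
f = -8*√2 (f = -8*√(6 - 4) = -8*√2 ≈ -11.314)
N(H) = -6 - H + 64*√2 (N(H) = (-6 - H) - (-64)*√2 = (-6 - H) + 64*√2 = -6 - H + 64*√2)
N(0)³ = (-6 - 1*0 + 64*√2)³ = (-6 + 0 + 64*√2)³ = (-6 + 64*√2)³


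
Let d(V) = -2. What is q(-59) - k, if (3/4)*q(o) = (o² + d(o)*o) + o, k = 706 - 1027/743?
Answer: 2983429/743 ≈ 4015.4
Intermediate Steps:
k = 523531/743 (k = 706 - 1027*1/743 = 706 - 1027/743 = 523531/743 ≈ 704.62)
q(o) = -4*o/3 + 4*o²/3 (q(o) = 4*((o² - 2*o) + o)/3 = 4*(o² - o)/3 = -4*o/3 + 4*o²/3)
q(-59) - k = (4/3)*(-59)*(-1 - 59) - 1*523531/743 = (4/3)*(-59)*(-60) - 523531/743 = 4720 - 523531/743 = 2983429/743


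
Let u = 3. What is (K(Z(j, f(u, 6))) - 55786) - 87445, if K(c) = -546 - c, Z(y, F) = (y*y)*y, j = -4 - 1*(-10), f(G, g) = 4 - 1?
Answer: -143993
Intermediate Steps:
f(G, g) = 3
j = 6 (j = -4 + 10 = 6)
Z(y, F) = y**3 (Z(y, F) = y**2*y = y**3)
(K(Z(j, f(u, 6))) - 55786) - 87445 = ((-546 - 1*6**3) - 55786) - 87445 = ((-546 - 1*216) - 55786) - 87445 = ((-546 - 216) - 55786) - 87445 = (-762 - 55786) - 87445 = -56548 - 87445 = -143993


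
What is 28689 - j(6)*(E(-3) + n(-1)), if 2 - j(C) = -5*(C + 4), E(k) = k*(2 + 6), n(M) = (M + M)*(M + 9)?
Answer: 30769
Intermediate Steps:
n(M) = 2*M*(9 + M) (n(M) = (2*M)*(9 + M) = 2*M*(9 + M))
E(k) = 8*k (E(k) = k*8 = 8*k)
j(C) = 22 + 5*C (j(C) = 2 - (-5)*(C + 4) = 2 - (-5)*(4 + C) = 2 - (-20 - 5*C) = 2 + (20 + 5*C) = 22 + 5*C)
28689 - j(6)*(E(-3) + n(-1)) = 28689 - (22 + 5*6)*(8*(-3) + 2*(-1)*(9 - 1)) = 28689 - (22 + 30)*(-24 + 2*(-1)*8) = 28689 - 52*(-24 - 16) = 28689 - 52*(-40) = 28689 - 1*(-2080) = 28689 + 2080 = 30769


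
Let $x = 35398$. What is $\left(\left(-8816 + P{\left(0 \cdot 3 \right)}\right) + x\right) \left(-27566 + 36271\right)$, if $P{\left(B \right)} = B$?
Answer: $231396310$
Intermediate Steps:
$\left(\left(-8816 + P{\left(0 \cdot 3 \right)}\right) + x\right) \left(-27566 + 36271\right) = \left(\left(-8816 + 0 \cdot 3\right) + 35398\right) \left(-27566 + 36271\right) = \left(\left(-8816 + 0\right) + 35398\right) 8705 = \left(-8816 + 35398\right) 8705 = 26582 \cdot 8705 = 231396310$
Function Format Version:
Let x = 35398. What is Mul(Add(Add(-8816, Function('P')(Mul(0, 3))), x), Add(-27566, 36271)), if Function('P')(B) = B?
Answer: 231396310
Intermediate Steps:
Mul(Add(Add(-8816, Function('P')(Mul(0, 3))), x), Add(-27566, 36271)) = Mul(Add(Add(-8816, Mul(0, 3)), 35398), Add(-27566, 36271)) = Mul(Add(Add(-8816, 0), 35398), 8705) = Mul(Add(-8816, 35398), 8705) = Mul(26582, 8705) = 231396310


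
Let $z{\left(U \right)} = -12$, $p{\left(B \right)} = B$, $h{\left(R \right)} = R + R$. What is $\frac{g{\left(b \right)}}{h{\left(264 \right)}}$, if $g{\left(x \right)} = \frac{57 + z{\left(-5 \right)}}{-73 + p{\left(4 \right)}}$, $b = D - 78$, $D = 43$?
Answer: $- \frac{5}{4048} \approx -0.0012352$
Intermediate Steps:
$h{\left(R \right)} = 2 R$
$b = -35$ ($b = 43 - 78 = -35$)
$g{\left(x \right)} = - \frac{15}{23}$ ($g{\left(x \right)} = \frac{57 - 12}{-73 + 4} = \frac{45}{-69} = 45 \left(- \frac{1}{69}\right) = - \frac{15}{23}$)
$\frac{g{\left(b \right)}}{h{\left(264 \right)}} = - \frac{15}{23 \cdot 2 \cdot 264} = - \frac{15}{23 \cdot 528} = \left(- \frac{15}{23}\right) \frac{1}{528} = - \frac{5}{4048}$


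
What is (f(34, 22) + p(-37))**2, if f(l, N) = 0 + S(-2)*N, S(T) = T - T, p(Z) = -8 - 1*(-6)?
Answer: 4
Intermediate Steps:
p(Z) = -2 (p(Z) = -8 + 6 = -2)
S(T) = 0
f(l, N) = 0 (f(l, N) = 0 + 0*N = 0 + 0 = 0)
(f(34, 22) + p(-37))**2 = (0 - 2)**2 = (-2)**2 = 4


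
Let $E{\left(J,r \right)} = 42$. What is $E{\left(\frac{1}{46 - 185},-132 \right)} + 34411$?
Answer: $34453$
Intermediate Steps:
$E{\left(\frac{1}{46 - 185},-132 \right)} + 34411 = 42 + 34411 = 34453$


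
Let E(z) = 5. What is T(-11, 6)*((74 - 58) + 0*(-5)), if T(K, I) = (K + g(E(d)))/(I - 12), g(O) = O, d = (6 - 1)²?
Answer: 16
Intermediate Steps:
d = 25 (d = 5² = 25)
T(K, I) = (5 + K)/(-12 + I) (T(K, I) = (K + 5)/(I - 12) = (5 + K)/(-12 + I))
T(-11, 6)*((74 - 58) + 0*(-5)) = ((5 - 11)/(-12 + 6))*((74 - 58) + 0*(-5)) = (-6/(-6))*(16 + 0) = -⅙*(-6)*16 = 1*16 = 16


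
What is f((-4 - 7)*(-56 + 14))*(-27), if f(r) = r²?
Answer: -5762988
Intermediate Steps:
f((-4 - 7)*(-56 + 14))*(-27) = ((-4 - 7)*(-56 + 14))²*(-27) = (-11*(-42))²*(-27) = 462²*(-27) = 213444*(-27) = -5762988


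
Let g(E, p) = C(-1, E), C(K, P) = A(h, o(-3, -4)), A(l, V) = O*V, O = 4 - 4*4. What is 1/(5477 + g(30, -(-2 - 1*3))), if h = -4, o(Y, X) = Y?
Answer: 1/5513 ≈ 0.00018139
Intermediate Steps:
O = -12 (O = 4 - 16 = -12)
A(l, V) = -12*V
C(K, P) = 36 (C(K, P) = -12*(-3) = 36)
g(E, p) = 36
1/(5477 + g(30, -(-2 - 1*3))) = 1/(5477 + 36) = 1/5513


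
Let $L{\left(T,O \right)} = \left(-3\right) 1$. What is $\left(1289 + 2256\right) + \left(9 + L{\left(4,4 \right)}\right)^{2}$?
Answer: $3581$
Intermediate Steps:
$L{\left(T,O \right)} = -3$
$\left(1289 + 2256\right) + \left(9 + L{\left(4,4 \right)}\right)^{2} = \left(1289 + 2256\right) + \left(9 - 3\right)^{2} = 3545 + 6^{2} = 3545 + 36 = 3581$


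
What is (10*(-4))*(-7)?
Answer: 280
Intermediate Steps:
(10*(-4))*(-7) = -40*(-7) = 280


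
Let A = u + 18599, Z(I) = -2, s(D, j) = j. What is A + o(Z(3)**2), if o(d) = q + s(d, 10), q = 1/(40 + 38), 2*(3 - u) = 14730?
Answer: 877267/78 ≈ 11247.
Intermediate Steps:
u = -7362 (u = 3 - 1/2*14730 = 3 - 7365 = -7362)
q = 1/78 ≈ 0.012821
o(d) = 781/78 (o(d) = 1/78 + 10 = 781/78)
A = 11237 (A = -7362 + 18599 = 11237)
A + o(Z(3)**2) = 11237 + 781/78 = 877267/78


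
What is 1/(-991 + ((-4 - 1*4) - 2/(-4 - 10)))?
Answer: -7/6992 ≈ -0.0010011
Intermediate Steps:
1/(-991 + ((-4 - 1*4) - 2/(-4 - 10))) = 1/(-991 + ((-4 - 4) - 2/(-14))) = 1/(-991 + (-8 - 2*(-1/14))) = 1/(-991 + (-8 + 1/7)) = 1/(-991 - 55/7) = 1/(-6992/7) = -7/6992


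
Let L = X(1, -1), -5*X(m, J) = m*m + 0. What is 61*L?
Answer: -61/5 ≈ -12.200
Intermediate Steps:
X(m, J) = -m²/5 (X(m, J) = -(m*m + 0)/5 = -(m² + 0)/5 = -m²/5)
L = -⅕ (L = -⅕*1² = -⅕*1 = -⅕ ≈ -0.20000)
61*L = 61*(-⅕) = -61/5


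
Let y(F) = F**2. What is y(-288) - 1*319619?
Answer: -236675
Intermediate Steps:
y(-288) - 1*319619 = (-288)**2 - 1*319619 = 82944 - 319619 = -236675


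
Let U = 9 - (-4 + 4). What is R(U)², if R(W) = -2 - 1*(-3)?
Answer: 1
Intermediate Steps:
U = 9 (U = 9 - 1*0 = 9 + 0 = 9)
R(W) = 1 (R(W) = -2 + 3 = 1)
R(U)² = 1² = 1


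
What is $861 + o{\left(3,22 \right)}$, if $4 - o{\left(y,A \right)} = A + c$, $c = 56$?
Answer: $787$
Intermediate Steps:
$o{\left(y,A \right)} = -52 - A$ ($o{\left(y,A \right)} = 4 - \left(A + 56\right) = 4 - \left(56 + A\right) = -52 - A$)
$861 + o{\left(3,22 \right)} = 861 - 74 = 787$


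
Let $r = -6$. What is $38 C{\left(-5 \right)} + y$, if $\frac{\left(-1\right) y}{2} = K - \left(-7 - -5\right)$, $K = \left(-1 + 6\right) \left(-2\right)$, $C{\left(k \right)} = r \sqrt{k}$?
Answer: $16 - 228 i \sqrt{5} \approx 16.0 - 509.82 i$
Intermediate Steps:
$C{\left(k \right)} = - 6 \sqrt{k}$
$K = -10$ ($K = 5 \left(-2\right) = -10$)
$y = 16$ ($y = - 2 \left(-10 - \left(-7 - -5\right)\right) = - 2 \left(-10 - \left(-7 + 5\right)\right) = - 2 \left(-10 - -2\right) = - 2 \left(-10 + 2\right) = \left(-2\right) \left(-8\right) = 16$)
$38 C{\left(-5 \right)} + y = 38 \left(- 6 \sqrt{-5}\right) + 16 = 38 \left(- 6 i \sqrt{5}\right) + 16 = - 228 i \sqrt{5} + 16 = 16 - 228 i \sqrt{5}$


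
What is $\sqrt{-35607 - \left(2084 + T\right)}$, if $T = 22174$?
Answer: $i \sqrt{59865} \approx 244.67 i$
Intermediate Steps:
$\sqrt{-35607 - \left(2084 + T\right)} = \sqrt{-35607 - 24258} = \sqrt{-59865} = i \sqrt{59865}$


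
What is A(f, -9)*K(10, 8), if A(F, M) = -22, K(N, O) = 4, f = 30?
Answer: -88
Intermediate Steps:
A(f, -9)*K(10, 8) = -22*4 = -88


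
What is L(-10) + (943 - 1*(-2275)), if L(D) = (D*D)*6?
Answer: 3818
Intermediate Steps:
L(D) = 6*D**2 (L(D) = D**2*6 = 6*D**2)
L(-10) + (943 - 1*(-2275)) = 6*(-10)**2 + (943 - 1*(-2275)) = 6*100 + (943 + 2275) = 600 + 3218 = 3818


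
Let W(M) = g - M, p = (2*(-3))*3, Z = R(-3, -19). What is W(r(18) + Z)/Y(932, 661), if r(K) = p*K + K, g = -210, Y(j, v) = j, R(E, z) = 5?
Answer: 91/932 ≈ 0.097639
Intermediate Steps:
Z = 5
p = -18 (p = -6*3 = -18)
r(K) = -17*K (r(K) = -18*K + K = -17*K)
W(M) = -210 - M
W(r(18) + Z)/Y(932, 661) = (-210 - (-17*18 + 5))/932 = (-210 - (-306 + 5))*(1/932) = (-210 - 1*(-301))*(1/932) = (-210 + 301)*(1/932) = 91*(1/932) = 91/932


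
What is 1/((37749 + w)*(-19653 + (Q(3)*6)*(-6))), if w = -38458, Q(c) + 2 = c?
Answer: 1/13959501 ≈ 7.1636e-8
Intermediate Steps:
Q(c) = -2 + c
1/((37749 + w)*(-19653 + (Q(3)*6)*(-6))) = 1/((37749 - 38458)*(-19653 + ((-2 + 3)*6)*(-6))) = 1/(-709*(-19653 + (1*6)*(-6))) = 1/(-709*(-19653 + 6*(-6))) = 1/(-709*(-19653 - 36)) = 1/(-709*(-19689)) = 1/13959501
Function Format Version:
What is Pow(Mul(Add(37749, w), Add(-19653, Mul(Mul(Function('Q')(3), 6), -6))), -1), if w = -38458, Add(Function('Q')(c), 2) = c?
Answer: Rational(1, 13959501) ≈ 7.1636e-8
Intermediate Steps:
Function('Q')(c) = Add(-2, c)
Pow(Mul(Add(37749, w), Add(-19653, Mul(Mul(Function('Q')(3), 6), -6))), -1) = Pow(Mul(Add(37749, -38458), Add(-19653, Mul(Mul(Add(-2, 3), 6), -6))), -1) = Pow(Mul(-709, Add(-19653, Mul(Mul(1, 6), -6))), -1) = Pow(Mul(-709, Add(-19653, Mul(6, -6))), -1) = Pow(Mul(-709, Add(-19653, -36)), -1) = Pow(Mul(-709, -19689), -1) = Pow(13959501, -1) = Rational(1, 13959501)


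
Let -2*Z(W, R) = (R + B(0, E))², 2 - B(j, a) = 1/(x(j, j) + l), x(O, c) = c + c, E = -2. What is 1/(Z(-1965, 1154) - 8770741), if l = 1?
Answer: -2/18875507 ≈ -1.0596e-7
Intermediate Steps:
x(O, c) = 2*c
B(j, a) = 2 - 1/(1 + 2*j) (B(j, a) = 2 - 1/(2*j + 1) = 2 - 1/(1 + 2*j))
Z(W, R) = -(1 + R)²/2 (Z(W, R) = -(R + (1 + 4*0)/(1 + 2*0))²/2 = -(R + (1 + 0)/(1 + 0))²/2 = -(R + 1/1)²/2 = -(R + 1*1)²/2 = -(R + 1)²/2 = -(1 + R)²/2)
1/(Z(-1965, 1154) - 8770741) = 1/(-(1 + 1154)²/2 - 8770741) = 1/(-½*1155² - 8770741) = 1/(-½*1334025 - 8770741) = 1/(-1334025/2 - 8770741) = 1/(-18875507/2) = -2/18875507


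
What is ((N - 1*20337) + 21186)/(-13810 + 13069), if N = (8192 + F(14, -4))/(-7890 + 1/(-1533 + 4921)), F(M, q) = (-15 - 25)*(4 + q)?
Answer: -1743625795/1523685183 ≈ -1.1443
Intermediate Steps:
F(M, q) = -160 - 40*q (F(M, q) = -40*(4 + q) = -160 - 40*q)
N = -27754496/26731319 (N = (8192 + (-160 - 40*(-4)))/(-7890 + 1/(-1533 + 4921)) = (8192 + (-160 + 160))/(-7890 + 1/3388) = (8192 + 0)/(-7890 + 1/3388) = 8192/(-26731319/3388) = 8192*(-3388/26731319) = -27754496/26731319 ≈ -1.0383)
((N - 1*20337) + 21186)/(-13810 + 13069) = ((-27754496/26731319 - 1*20337) + 21186)/(-13810 + 13069) = ((-27754496/26731319 - 20337) + 21186)/(-741) = (-543662588999/26731319 + 21186)*(-1/741) = (22667135335/26731319)*(-1/741) = -1743625795/1523685183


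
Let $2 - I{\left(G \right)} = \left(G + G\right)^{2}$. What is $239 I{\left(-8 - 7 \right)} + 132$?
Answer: $-214490$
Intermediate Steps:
$I{\left(G \right)} = 2 - 4 G^{2}$ ($I{\left(G \right)} = 2 - \left(G + G\right)^{2} = 2 - \left(2 G\right)^{2} = 2 - 4 G^{2}$)
$239 I{\left(-8 - 7 \right)} + 132 = 239 \left(2 - 4 \left(-8 - 7\right)^{2}\right) + 132 = 239 \left(2 - 4 \left(-15\right)^{2}\right) + 132 = 239 \left(2 - 900\right) + 132 = 239 \left(-898\right) + 132 = -214622 + 132 = -214490$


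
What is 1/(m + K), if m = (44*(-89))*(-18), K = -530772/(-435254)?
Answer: 217627/15340357362 ≈ 1.4187e-5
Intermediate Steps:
K = 265386/217627 (K = -530772*(-1/435254) = 265386/217627 ≈ 1.2195)
m = 70488 (m = -3916*(-18) = 70488)
1/(m + K) = 1/(70488 + 265386/217627) = 1/(15340357362/217627) = 217627/15340357362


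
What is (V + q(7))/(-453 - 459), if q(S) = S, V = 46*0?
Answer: -7/912 ≈ -0.0076754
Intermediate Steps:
V = 0
(V + q(7))/(-453 - 459) = (0 + 7)/(-453 - 459) = 7/(-912) = 7*(-1/912) = -7/912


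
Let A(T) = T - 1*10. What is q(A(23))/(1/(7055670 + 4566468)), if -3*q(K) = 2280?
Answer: -8832824880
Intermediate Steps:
A(T) = -10 + T (A(T) = T - 10 = -10 + T)
q(K) = -760 (q(K) = -⅓*2280 = -760)
q(A(23))/(1/(7055670 + 4566468)) = -760/(1/(7055670 + 4566468)) = -760/(1/11622138) = -760/1/11622138 = -760*11622138 = -8832824880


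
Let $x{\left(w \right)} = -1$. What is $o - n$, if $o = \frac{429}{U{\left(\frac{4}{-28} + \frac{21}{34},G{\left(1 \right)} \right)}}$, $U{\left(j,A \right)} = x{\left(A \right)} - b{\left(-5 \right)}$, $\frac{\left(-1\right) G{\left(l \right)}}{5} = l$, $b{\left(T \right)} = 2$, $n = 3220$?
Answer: $-3363$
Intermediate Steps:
$G{\left(l \right)} = - 5 l$
$U{\left(j,A \right)} = -3$ ($U{\left(j,A \right)} = -1 - 2 = -3$)
$o = -143$ ($o = \frac{429}{-3} = 429 \left(- \frac{1}{3}\right) = -143$)
$o - n = -143 - 3220 = -3363$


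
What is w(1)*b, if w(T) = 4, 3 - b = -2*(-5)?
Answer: -28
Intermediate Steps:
b = -7 (b = 3 - (-2)*(-5) = 3 - 1*10 = 3 - 10 = -7)
w(1)*b = 4*(-7) = -28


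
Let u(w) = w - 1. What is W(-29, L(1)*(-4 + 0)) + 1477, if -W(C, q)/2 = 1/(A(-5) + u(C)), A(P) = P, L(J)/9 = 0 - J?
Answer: 51697/35 ≈ 1477.1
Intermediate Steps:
L(J) = -9*J (L(J) = 9*(0 - J) = 9*(-J) = -9*J)
u(w) = -1 + w
W(C, q) = -2/(-6 + C) (W(C, q) = -2/(-5 + (-1 + C)) = -2/(-6 + C))
W(-29, L(1)*(-4 + 0)) + 1477 = -2/(-6 - 29) + 1477 = -2/(-35) + 1477 = -2*(-1/35) + 1477 = 2/35 + 1477 = 51697/35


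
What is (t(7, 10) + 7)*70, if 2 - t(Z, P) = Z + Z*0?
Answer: 140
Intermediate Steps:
t(Z, P) = 2 - Z (t(Z, P) = 2 - (Z + Z*0) = 2 - (Z + 0) = 2 - Z)
(t(7, 10) + 7)*70 = ((2 - 1*7) + 7)*70 = ((2 - 7) + 7)*70 = (-5 + 7)*70 = 2*70 = 140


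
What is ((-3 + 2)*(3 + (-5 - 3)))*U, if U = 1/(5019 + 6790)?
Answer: 5/11809 ≈ 0.00042341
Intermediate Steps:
U = 1/11809 ≈ 8.4681e-5
((-3 + 2)*(3 + (-5 - 3)))*U = ((-3 + 2)*(3 + (-5 - 3)))*(1/11809) = -(3 - 8)*(1/11809) = -1*(-5)*(1/11809) = 5*(1/11809) = 5/11809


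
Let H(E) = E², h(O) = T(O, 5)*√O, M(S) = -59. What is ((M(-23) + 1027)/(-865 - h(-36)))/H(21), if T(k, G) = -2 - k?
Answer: -837320/348319881 + 65824*I/116106627 ≈ -0.0024039 + 0.00056693*I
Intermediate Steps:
h(O) = √O*(-2 - O) (h(O) = (-2 - O)*√O = √O*(-2 - O))
((M(-23) + 1027)/(-865 - h(-36)))/H(21) = ((-59 + 1027)/(-865 - √(-36)*(-2 - 1*(-36))))/(21²) = (968/(-865 - 6*I*(-2 + 36)))/441 = (968/(-865 - 6*I*34))*(1/441) = (968/(-865 - 204*I))*(1/441) = (968*((-865 + 204*I)/789841))*(1/441) = (968*(-865 + 204*I)/789841)*(1/441) = 968*(-865 + 204*I)/348319881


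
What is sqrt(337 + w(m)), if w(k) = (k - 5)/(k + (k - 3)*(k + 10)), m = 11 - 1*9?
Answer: sqrt(33730)/10 ≈ 18.366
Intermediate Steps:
m = 2 (m = 11 - 9 = 2)
w(k) = (-5 + k)/(k + (-3 + k)*(10 + k))
sqrt(337 + w(m)) = sqrt(337 + (-5 + 2)/(-30 + 2**2 + 8*2)) = sqrt(337 - 3/(-30 + 4 + 16)) = sqrt(337 - 3/(-10)) = sqrt(337 - 1/10*(-3)) = sqrt(337 + 3/10) = sqrt(3373/10) = sqrt(33730)/10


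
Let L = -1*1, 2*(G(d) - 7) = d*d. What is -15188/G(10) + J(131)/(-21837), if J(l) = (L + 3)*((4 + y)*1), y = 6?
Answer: -110553832/414903 ≈ -266.46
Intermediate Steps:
G(d) = 7 + d²/2 (G(d) = 7 + (d*d)/2 = 7 + d²/2)
L = -1
J(l) = 20 (J(l) = (-1 + 3)*((4 + 6)*1) = 2*(10*1) = 2*10 = 20)
-15188/G(10) + J(131)/(-21837) = -15188/(7 + (½)*10²) + 20/(-21837) = -15188/(7 + (½)*100) + 20*(-1/21837) = -15188/(7 + 50) - 20/21837 = -15188/57 - 20/21837 = -110553832/414903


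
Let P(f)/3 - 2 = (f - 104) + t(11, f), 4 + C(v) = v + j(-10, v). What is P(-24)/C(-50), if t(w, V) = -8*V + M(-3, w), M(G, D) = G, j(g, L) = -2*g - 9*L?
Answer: 189/416 ≈ 0.45433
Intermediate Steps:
j(g, L) = -9*L - 2*g
t(w, V) = -3 - 8*V (t(w, V) = -8*V - 3 = -3 - 8*V)
C(v) = 16 - 8*v (C(v) = -4 + (v + (-9*v - 2*(-10))) = -4 + (v + (-9*v + 20)) = -4 + (v + (20 - 9*v)) = -4 + (20 - 8*v) = 16 - 8*v)
P(f) = -315 - 21*f (P(f) = 6 + 3*((f - 104) + (-3 - 8*f)) = 6 + 3*((-104 + f) + (-3 - 8*f)) = 6 + 3*(-107 - 7*f) = 6 + (-321 - 21*f) = -315 - 21*f)
P(-24)/C(-50) = (-315 - 21*(-24))/(16 - 8*(-50)) = (-315 + 504)/(16 + 400) = 189/416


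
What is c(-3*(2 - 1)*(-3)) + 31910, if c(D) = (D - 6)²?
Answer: 31919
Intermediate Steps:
c(D) = (-6 + D)²
c(-3*(2 - 1)*(-3)) + 31910 = (-6 - 3*(2 - 1)*(-3))² + 31910 = (-6 - 3*1*(-3))² + 31910 = (-6 - 3*(-3))² + 31910 = (-6 + 9)² + 31910 = 3² + 31910 = 9 + 31910 = 31919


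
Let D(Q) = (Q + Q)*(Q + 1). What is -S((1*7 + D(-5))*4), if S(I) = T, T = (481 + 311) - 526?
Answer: -266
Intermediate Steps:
D(Q) = 2*Q*(1 + Q) (D(Q) = (2*Q)*(1 + Q) = 2*Q*(1 + Q))
T = 266 (T = 792 - 526 = 266)
S(I) = 266
-S((1*7 + D(-5))*4) = -1*266 = -266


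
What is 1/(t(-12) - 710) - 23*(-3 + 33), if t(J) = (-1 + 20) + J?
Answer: -485071/703 ≈ -690.00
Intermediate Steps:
t(J) = 19 + J
1/(t(-12) - 710) - 23*(-3 + 33) = 1/((19 - 12) - 710) - 23*(-3 + 33) = 1/(7 - 710) - 23*30 = 1/(-703) - 1*690 = -1/703 - 690 = -485071/703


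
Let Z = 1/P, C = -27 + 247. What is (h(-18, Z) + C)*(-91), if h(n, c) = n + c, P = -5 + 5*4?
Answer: -275821/15 ≈ -18388.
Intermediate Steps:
C = 220
P = 15 (P = -5 + 20 = 15)
Z = 1/15 ≈ 0.066667
h(n, c) = c + n
(h(-18, Z) + C)*(-91) = ((1/15 - 18) + 220)*(-91) = (-269/15 + 220)*(-91) = (3031/15)*(-91) = -275821/15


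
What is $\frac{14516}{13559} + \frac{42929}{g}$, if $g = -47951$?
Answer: $\frac{113982405}{650167609} \approx 0.17531$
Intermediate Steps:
$\frac{14516}{13559} + \frac{42929}{g} = \frac{14516}{13559} + \frac{42929}{-47951} = 14516 \cdot \frac{1}{13559} + 42929 \left(- \frac{1}{47951}\right) = \frac{14516}{13559} - \frac{42929}{47951} = \frac{113982405}{650167609}$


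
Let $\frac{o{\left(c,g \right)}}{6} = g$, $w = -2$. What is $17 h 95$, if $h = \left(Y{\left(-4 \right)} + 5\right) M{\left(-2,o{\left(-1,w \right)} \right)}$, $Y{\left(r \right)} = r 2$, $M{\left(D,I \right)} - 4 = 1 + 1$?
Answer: $-29070$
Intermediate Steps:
$o{\left(c,g \right)} = 6 g$
$M{\left(D,I \right)} = 6$ ($M{\left(D,I \right)} = 4 + \left(1 + 1\right) = 4 + 2 = 6$)
$Y{\left(r \right)} = 2 r$
$h = -18$ ($h = \left(2 \left(-4\right) + 5\right) 6 = \left(-8 + 5\right) 6 = \left(-3\right) 6 = -18$)
$17 h 95 = 17 \left(-18\right) 95 = \left(-306\right) 95 = -29070$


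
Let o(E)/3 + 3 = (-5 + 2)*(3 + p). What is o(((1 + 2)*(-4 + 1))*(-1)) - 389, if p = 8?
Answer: -497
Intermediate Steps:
o(E) = -108 (o(E) = -9 + 3*((-5 + 2)*(3 + 8)) = -9 + 3*(-3*11) = -9 + 3*(-33) = -9 - 99 = -108)
o(((1 + 2)*(-4 + 1))*(-1)) - 389 = -108 - 389 = -497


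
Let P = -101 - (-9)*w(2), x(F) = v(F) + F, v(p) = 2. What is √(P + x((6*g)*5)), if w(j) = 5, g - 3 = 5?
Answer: √186 ≈ 13.638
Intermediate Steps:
g = 8 (g = 3 + 5 = 8)
x(F) = 2 + F
P = -56 (P = -101 - (-9)*5 = -101 - 1*(-45) = -101 + 45 = -56)
√(P + x((6*g)*5)) = √(-56 + (2 + (6*8)*5)) = √(-56 + (2 + 48*5)) = √(-56 + (2 + 240)) = √(-56 + 242) = √186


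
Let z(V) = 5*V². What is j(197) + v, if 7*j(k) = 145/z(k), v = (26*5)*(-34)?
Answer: -1200750431/271663 ≈ -4420.0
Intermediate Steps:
v = -4420 (v = 130*(-34) = -4420)
j(k) = 29/(7*k²) (j(k) = (145/((5*k²)))/7 = (145*(1/(5*k²)))/7 = (29/k²)/7 = 29/(7*k²))
j(197) + v = (29/7)/197² - 4420 = (29/7)*(1/38809) - 4420 = 29/271663 - 4420 = -1200750431/271663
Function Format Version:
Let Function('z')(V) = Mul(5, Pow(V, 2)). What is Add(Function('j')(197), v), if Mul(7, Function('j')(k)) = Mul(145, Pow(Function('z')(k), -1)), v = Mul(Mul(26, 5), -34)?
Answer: Rational(-1200750431, 271663) ≈ -4420.0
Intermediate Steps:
v = -4420 (v = Mul(130, -34) = -4420)
Function('j')(k) = Mul(Rational(29, 7), Pow(k, -2)) (Function('j')(k) = Mul(Rational(1, 7), Mul(145, Pow(Mul(5, Pow(k, 2)), -1))) = Mul(Rational(1, 7), Mul(145, Mul(Rational(1, 5), Pow(k, -2)))) = Mul(Rational(1, 7), Mul(29, Pow(k, -2))) = Mul(Rational(29, 7), Pow(k, -2)))
Add(Function('j')(197), v) = Add(Mul(Rational(29, 7), Pow(197, -2)), -4420) = Add(Mul(Rational(29, 7), Rational(1, 38809)), -4420) = Add(Rational(29, 271663), -4420) = Rational(-1200750431, 271663)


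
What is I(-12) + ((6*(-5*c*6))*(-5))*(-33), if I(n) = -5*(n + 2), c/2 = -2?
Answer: 118850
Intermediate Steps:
c = -4 (c = 2*(-2) = -4)
I(n) = -10 - 5*n (I(n) = -5*(2 + n) = -10 - 5*n)
I(-12) + ((6*(-5*c*6))*(-5))*(-33) = (-10 - 5*(-12)) + ((6*(-5*(-4)*6))*(-5))*(-33) = (-10 + 60) + ((6*(20*6))*(-5))*(-33) = 50 + ((6*120)*(-5))*(-33) = 50 + (720*(-5))*(-33) = 50 - 3600*(-33) = 50 + 118800 = 118850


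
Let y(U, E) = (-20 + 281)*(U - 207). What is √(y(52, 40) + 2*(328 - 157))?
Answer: 3*I*√4457 ≈ 200.28*I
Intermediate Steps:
y(U, E) = -54027 + 261*U (y(U, E) = 261*(-207 + U) = -54027 + 261*U)
√(y(52, 40) + 2*(328 - 157)) = √((-54027 + 261*52) + 2*(328 - 157)) = √((-54027 + 13572) + 2*171) = √(-40455 + 342) = √(-40113) = 3*I*√4457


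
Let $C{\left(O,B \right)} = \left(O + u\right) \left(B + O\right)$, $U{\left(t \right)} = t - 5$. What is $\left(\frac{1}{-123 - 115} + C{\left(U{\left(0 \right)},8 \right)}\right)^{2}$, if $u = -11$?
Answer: $\frac{130530625}{56644} \approx 2304.4$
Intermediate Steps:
$U{\left(t \right)} = -5 + t$
$C{\left(O,B \right)} = \left(-11 + O\right) \left(B + O\right)$ ($C{\left(O,B \right)} = \left(O - 11\right) \left(B + O\right) = \left(-11 + O\right) \left(B + O\right)$)
$\left(\frac{1}{-123 - 115} + C{\left(U{\left(0 \right)},8 \right)}\right)^{2} = \left(\frac{1}{-123 - 115} + \left(\left(-5 + 0\right)^{2} - 88 - 11 \left(-5 + 0\right) + 8 \left(-5 + 0\right)\right)\right)^{2} = \left(\frac{1}{-238} + \left(\left(-5\right)^{2} - 88 - -55 + 8 \left(-5\right)\right)\right)^{2} = \left(- \frac{1}{238} + \left(25 - 88 + 55 - 40\right)\right)^{2} = \left(- \frac{1}{238} - 48\right)^{2} = \left(- \frac{11425}{238}\right)^{2} = \frac{130530625}{56644}$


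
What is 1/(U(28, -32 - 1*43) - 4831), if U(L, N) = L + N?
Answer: -1/4878 ≈ -0.00020500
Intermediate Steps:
1/(U(28, -32 - 1*43) - 4831) = 1/((28 + (-32 - 1*43)) - 4831) = 1/((28 + (-32 - 43)) - 4831) = 1/((28 - 75) - 4831) = 1/(-47 - 4831) = 1/(-4878) = -1/4878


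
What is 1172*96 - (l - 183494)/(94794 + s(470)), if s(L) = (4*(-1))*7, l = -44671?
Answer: 1523220051/13538 ≈ 1.1251e+5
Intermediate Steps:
s(L) = -28 (s(L) = -4*7 = -28)
1172*96 - (l - 183494)/(94794 + s(470)) = 1172*96 - (-44671 - 183494)/(94794 - 28) = 112512 - (-228165)/94766 = 112512 - 1*(-32595/13538) = 112512 + 32595/13538 = 1523220051/13538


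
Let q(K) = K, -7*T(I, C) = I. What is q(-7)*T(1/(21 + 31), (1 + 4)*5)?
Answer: 1/52 ≈ 0.019231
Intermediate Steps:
T(I, C) = -I/7
q(-7)*T(1/(21 + 31), (1 + 4)*5) = -(-1)/(21 + 31) = -(-1)/52 = -7*(-1/364) = 1/52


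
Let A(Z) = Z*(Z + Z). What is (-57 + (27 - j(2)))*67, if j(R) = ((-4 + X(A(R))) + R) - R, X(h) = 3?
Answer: -1943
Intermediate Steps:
A(Z) = 2*Z² (A(Z) = Z*(2*Z) = 2*Z²)
j(R) = -1 (j(R) = ((-4 + 3) + R) - R = (-1 + R) - R = -1)
(-57 + (27 - j(2)))*67 = (-57 + (27 - 1*(-1)))*67 = (-57 + (27 + 1))*67 = (-57 + 28)*67 = -29*67 = -1943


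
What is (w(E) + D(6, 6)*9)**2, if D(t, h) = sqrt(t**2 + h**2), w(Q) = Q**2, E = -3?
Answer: 5913 + 972*sqrt(2) ≈ 7287.6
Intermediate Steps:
D(t, h) = sqrt(h**2 + t**2)
(w(E) + D(6, 6)*9)**2 = ((-3)**2 + sqrt(6**2 + 6**2)*9)**2 = (9 + sqrt(36 + 36)*9)**2 = (9 + sqrt(72)*9)**2 = (9 + (6*sqrt(2))*9)**2 = (9 + 54*sqrt(2))**2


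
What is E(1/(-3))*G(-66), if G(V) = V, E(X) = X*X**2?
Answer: 22/9 ≈ 2.4444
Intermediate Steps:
E(X) = X**3
E(1/(-3))*G(-66) = (1/(-3))**3*(-66) = (-1/3)**3*(-66) = -1/27*(-66) = 22/9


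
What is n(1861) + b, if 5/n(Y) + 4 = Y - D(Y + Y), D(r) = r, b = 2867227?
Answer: 1069475670/373 ≈ 2.8672e+6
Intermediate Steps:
n(Y) = 5/(-4 - Y) (n(Y) = 5/(-4 + (Y - (Y + Y))) = 5/(-4 + (Y - 2*Y)) = 5/(-4 - Y))
n(1861) + b = -5/(4 + 1861) + 2867227 = -5/1865 + 2867227 = -5*1/1865 + 2867227 = -1/373 + 2867227 = 1069475670/373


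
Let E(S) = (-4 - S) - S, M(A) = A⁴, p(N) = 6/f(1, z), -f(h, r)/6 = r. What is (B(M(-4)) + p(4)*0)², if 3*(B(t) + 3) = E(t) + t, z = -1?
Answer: 72361/9 ≈ 8040.1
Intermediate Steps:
f(h, r) = -6*r
p(N) = 1 (p(N) = 6/((-6*(-1))) = 6/6 = 6*(⅙) = 1)
E(S) = -4 - 2*S
B(t) = -13/3 - t/3 (B(t) = -3 + ((-4 - 2*t) + t)/3 = -3 + (-4 - t)/3 = -3 + (-4/3 - t/3) = -13/3 - t/3)
(B(M(-4)) + p(4)*0)² = ((-13/3 - ⅓*(-4)⁴) + 1*0)² = ((-13/3 - ⅓*256) + 0)² = ((-13/3 - 256/3) + 0)² = (-269/3 + 0)² = (-269/3)² = 72361/9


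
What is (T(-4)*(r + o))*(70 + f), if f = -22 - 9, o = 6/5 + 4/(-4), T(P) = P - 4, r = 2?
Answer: -3432/5 ≈ -686.40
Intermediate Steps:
T(P) = -4 + P
o = 1/5 (o = 6*(1/5) + 4*(-1/4) = 6/5 - 1 = 1/5 ≈ 0.20000)
f = -31
(T(-4)*(r + o))*(70 + f) = ((-4 - 4)*(2 + 1/5))*(70 - 31) = -8*11/5*39 = -88/5*39 = -3432/5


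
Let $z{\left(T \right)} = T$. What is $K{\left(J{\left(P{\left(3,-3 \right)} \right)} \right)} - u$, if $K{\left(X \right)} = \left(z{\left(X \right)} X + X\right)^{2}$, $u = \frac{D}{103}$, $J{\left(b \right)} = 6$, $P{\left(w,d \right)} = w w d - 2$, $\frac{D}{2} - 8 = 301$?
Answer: $1758$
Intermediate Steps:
$D = 618$ ($D = 16 + 2 \cdot 301 = 16 + 602 = 618$)
$P{\left(w,d \right)} = -2 + d w^{2}$ ($P{\left(w,d \right)} = w^{2} d - 2 = d w^{2} - 2 = -2 + d w^{2}$)
$u = 6$ ($u = \frac{618}{103} = 618 \cdot \frac{1}{103} = 6$)
$K{\left(X \right)} = \left(X + X^{2}\right)^{2}$ ($K{\left(X \right)} = \left(X X + X\right)^{2} = \left(X^{2} + X\right)^{2} = \left(X + X^{2}\right)^{2}$)
$K{\left(J{\left(P{\left(3,-3 \right)} \right)} \right)} - u = 6^{2} \left(1 + 6\right)^{2} - 6 = 36 \cdot 7^{2} - 6 = 36 \cdot 49 - 6 = 1764 - 6 = 1758$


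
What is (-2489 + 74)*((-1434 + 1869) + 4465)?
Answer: -11833500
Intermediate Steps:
(-2489 + 74)*((-1434 + 1869) + 4465) = -2415*(435 + 4465) = -2415*4900 = -11833500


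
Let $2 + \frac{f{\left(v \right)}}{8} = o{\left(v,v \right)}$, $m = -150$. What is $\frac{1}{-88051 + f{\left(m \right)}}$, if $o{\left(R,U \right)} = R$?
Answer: $- \frac{1}{89267} \approx -1.1202 \cdot 10^{-5}$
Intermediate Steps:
$f{\left(v \right)} = -16 + 8 v$
$\frac{1}{-88051 + f{\left(m \right)}} = \frac{1}{-88051 + \left(-16 + 8 \left(-150\right)\right)} = \frac{1}{-88051 - 1216} = \frac{1}{-89267} = - \frac{1}{89267}$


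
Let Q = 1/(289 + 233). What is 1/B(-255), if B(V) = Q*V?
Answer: -174/85 ≈ -2.0471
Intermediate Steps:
Q = 1/522 ≈ 0.0019157
B(V) = V/522
1/B(-255) = 1/((1/522)*(-255)) = 1/(-85/174) = -174/85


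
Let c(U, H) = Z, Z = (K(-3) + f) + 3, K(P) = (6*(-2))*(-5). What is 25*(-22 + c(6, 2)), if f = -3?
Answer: 950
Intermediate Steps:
K(P) = 60 (K(P) = -12*(-5) = 60)
Z = 60 (Z = (60 - 3) + 3 = 57 + 3 = 60)
c(U, H) = 60
25*(-22 + c(6, 2)) = 25*(-22 + 60) = 25*38 = 950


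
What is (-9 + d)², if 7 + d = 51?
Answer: 1225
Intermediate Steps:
d = 44 (d = -7 + 51 = 44)
(-9 + d)² = (-9 + 44)² = 35² = 1225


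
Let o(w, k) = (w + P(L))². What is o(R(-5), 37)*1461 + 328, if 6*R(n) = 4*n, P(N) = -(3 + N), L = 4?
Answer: 468991/3 ≈ 1.5633e+5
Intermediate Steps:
P(N) = -3 - N
R(n) = 2*n/3 (R(n) = (4*n)/6 = 2*n/3)
o(w, k) = (-7 + w)² (o(w, k) = (w + (-3 - 1*4))² = (w + (-3 - 4))² = (w - 7)² = (-7 + w)²)
o(R(-5), 37)*1461 + 328 = (-7 + (⅔)*(-5))²*1461 + 328 = (-7 - 10/3)²*1461 + 328 = (-31/3)²*1461 + 328 = (961/9)*1461 + 328 = 468007/3 + 328 = 468991/3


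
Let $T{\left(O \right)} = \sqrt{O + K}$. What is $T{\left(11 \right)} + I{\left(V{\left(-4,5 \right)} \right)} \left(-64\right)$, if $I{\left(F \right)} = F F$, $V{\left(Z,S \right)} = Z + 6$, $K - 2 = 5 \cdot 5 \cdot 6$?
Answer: $-256 + \sqrt{163} \approx -243.23$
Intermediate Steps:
$K = 152$ ($K = 2 + 5 \cdot 5 \cdot 6 = 2 + 25 \cdot 6 = 2 + 150 = 152$)
$V{\left(Z,S \right)} = 6 + Z$
$I{\left(F \right)} = F^{2}$
$T{\left(O \right)} = \sqrt{152 + O}$ ($T{\left(O \right)} = \sqrt{O + 152} = \sqrt{152 + O}$)
$T{\left(11 \right)} + I{\left(V{\left(-4,5 \right)} \right)} \left(-64\right) = \sqrt{152 + 11} + \left(6 - 4\right)^{2} \left(-64\right) = \sqrt{163} + 2^{2} \left(-64\right) = \sqrt{163} + 4 \left(-64\right) = \sqrt{163} - 256 = -256 + \sqrt{163}$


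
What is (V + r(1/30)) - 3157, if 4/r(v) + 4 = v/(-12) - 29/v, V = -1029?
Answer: -1317088666/314641 ≈ -4186.0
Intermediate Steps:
r(v) = 4/(-4 - 29/v - v/12) (r(v) = 4/(-4 + (v/(-12) - 29/v)) = 4/(-4 + (v*(-1/12) - 29/v)) = 4/(-4 + (-v/12 - 29/v)) = 4/(-4 + (-29/v - v/12)) = 4/(-4 - 29/v - v/12))
(V + r(1/30)) - 3157 = (-1029 - 48/(30*(348 + (1/30)**2 + 48/30))) - 3157 = (-1029 - 48*1/30/(348 + (1/30)**2 + 48*(1/30))) - 3157 = (-1029 - 48*1/30/(348 + 1/900 + 8/5)) - 3157 = (-1029 - 48*1/30/314641/900) - 3157 = (-1029 - 48*1/30*900/314641) - 3157 = (-1029 - 1440/314641) - 3157 = -323767029/314641 - 3157 = -1317088666/314641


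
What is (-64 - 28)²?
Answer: 8464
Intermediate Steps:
(-64 - 28)² = (-92)² = 8464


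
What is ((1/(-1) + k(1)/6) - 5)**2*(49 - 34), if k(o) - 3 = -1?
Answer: 1445/3 ≈ 481.67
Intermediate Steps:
k(o) = 2 (k(o) = 3 - 1 = 2)
((1/(-1) + k(1)/6) - 5)**2*(49 - 34) = ((1/(-1) + 2/6) - 5)**2*(49 - 34) = ((1*(-1) + 2*(1/6)) - 5)**2*15 = ((-1 + 1/3) - 5)**2*15 = (-2/3 - 5)**2*15 = (-17/3)**2*15 = (289/9)*15 = 1445/3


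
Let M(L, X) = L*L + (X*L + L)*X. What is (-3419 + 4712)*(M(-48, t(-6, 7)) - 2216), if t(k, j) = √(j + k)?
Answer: -10344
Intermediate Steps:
M(L, X) = L² + X*(L + L*X) (M(L, X) = L² + (L*X + L)*X = L² + (L + L*X)*X = L² + X*(L + L*X))
(-3419 + 4712)*(M(-48, t(-6, 7)) - 2216) = (-3419 + 4712)*(-48*(-48 + √(7 - 6) + (√(7 - 6))²) - 2216) = 1293*(-48*(-48 + √1 + (√1)²) - 2216) = 1293*(-48*(-48 + 1 + 1²) - 2216) = 1293*(-48*(-48 + 1 + 1) - 2216) = 1293*(-48*(-46) - 2216) = 1293*(2208 - 2216) = 1293*(-8) = -10344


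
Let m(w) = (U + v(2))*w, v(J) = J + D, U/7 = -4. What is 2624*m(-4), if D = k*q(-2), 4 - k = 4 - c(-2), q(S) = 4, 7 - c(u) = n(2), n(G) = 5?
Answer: 188928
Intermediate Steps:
U = -28 (U = 7*(-4) = -28)
c(u) = 2 (c(u) = 7 - 1*5 = 7 - 5 = 2)
k = 2 (k = 4 - (4 - 1*2) = 4 - (4 - 2) = 4 - 1*2 = 4 - 2 = 2)
D = 8 (D = 2*4 = 8)
v(J) = 8 + J (v(J) = J + 8 = 8 + J)
m(w) = -18*w (m(w) = (-28 + (8 + 2))*w = (-28 + 10)*w = -18*w)
2624*m(-4) = 2624*(-18*(-4)) = 2624*72 = 188928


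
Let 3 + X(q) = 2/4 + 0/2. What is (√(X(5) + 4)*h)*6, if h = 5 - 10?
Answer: -15*√6 ≈ -36.742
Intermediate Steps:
X(q) = -5/2 (X(q) = -3 + (2/4 + 0/2) = -3 + (2*(¼) + 0*(½)) = -3 + (½ + 0) = -3 + ½ = -5/2)
h = -5
(√(X(5) + 4)*h)*6 = (√(-5/2 + 4)*(-5))*6 = (√(3/2)*(-5))*6 = ((√6/2)*(-5))*6 = -5*√6/2*6 = -15*√6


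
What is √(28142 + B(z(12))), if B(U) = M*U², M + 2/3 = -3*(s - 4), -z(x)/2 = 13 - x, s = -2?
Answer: √253902/3 ≈ 167.96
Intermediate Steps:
z(x) = -26 + 2*x (z(x) = -2*(13 - x) = -26 + 2*x)
M = 52/3 (M = -⅔ - 3*(-2 - 4) = -⅔ - 3*(-6) = -⅔ + 18 = 52/3 ≈ 17.333)
B(U) = 52*U²/3
√(28142 + B(z(12))) = √(28142 + 52*(-26 + 2*12)²/3) = √(28142 + 52*(-26 + 24)²/3) = √(28142 + (52/3)*(-2)²) = √(28142 + (52/3)*4) = √(28142 + 208/3) = √(84634/3) = √253902/3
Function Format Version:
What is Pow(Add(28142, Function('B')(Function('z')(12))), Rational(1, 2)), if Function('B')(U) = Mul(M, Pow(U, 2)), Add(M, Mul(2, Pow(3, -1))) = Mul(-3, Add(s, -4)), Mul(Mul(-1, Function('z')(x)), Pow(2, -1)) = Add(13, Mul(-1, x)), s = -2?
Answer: Mul(Rational(1, 3), Pow(253902, Rational(1, 2))) ≈ 167.96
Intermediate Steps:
Function('z')(x) = Add(-26, Mul(2, x)) (Function('z')(x) = Mul(-2, Add(13, Mul(-1, x))) = Add(-26, Mul(2, x)))
M = Rational(52, 3) (M = Add(Rational(-2, 3), Mul(-3, Add(-2, -4))) = Add(Rational(-2, 3), Mul(-3, -6)) = Add(Rational(-2, 3), 18) = Rational(52, 3) ≈ 17.333)
Function('B')(U) = Mul(Rational(52, 3), Pow(U, 2))
Pow(Add(28142, Function('B')(Function('z')(12))), Rational(1, 2)) = Pow(Add(28142, Mul(Rational(52, 3), Pow(Add(-26, Mul(2, 12)), 2))), Rational(1, 2)) = Pow(Add(28142, Mul(Rational(52, 3), Pow(Add(-26, 24), 2))), Rational(1, 2)) = Pow(Add(28142, Mul(Rational(52, 3), Pow(-2, 2))), Rational(1, 2)) = Pow(Add(28142, Mul(Rational(52, 3), 4)), Rational(1, 2)) = Pow(Add(28142, Rational(208, 3)), Rational(1, 2)) = Pow(Rational(84634, 3), Rational(1, 2)) = Mul(Rational(1, 3), Pow(253902, Rational(1, 2)))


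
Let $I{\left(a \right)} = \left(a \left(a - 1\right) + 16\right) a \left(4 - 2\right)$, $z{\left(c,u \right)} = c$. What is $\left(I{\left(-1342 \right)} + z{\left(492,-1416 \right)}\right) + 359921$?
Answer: $-4837071835$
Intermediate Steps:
$I{\left(a \right)} = 2 a \left(16 + a \left(-1 + a\right)\right)$ ($I{\left(a \right)} = \left(a \left(-1 + a\right) + 16\right) a 2 = \left(16 + a \left(-1 + a\right)\right) 2 a = 2 a \left(16 + a \left(-1 + a\right)\right)$)
$\left(I{\left(-1342 \right)} + z{\left(492,-1416 \right)}\right) + 359921 = \left(2 \left(-1342\right) \left(16 + \left(-1342\right)^{2} - -1342\right) + 492\right) + 359921 = \left(2 \left(-1342\right) \left(16 + 1800964 + 1342\right) + 492\right) + 359921 = \left(2 \left(-1342\right) 1802322 + 492\right) + 359921 = \left(-4837432248 + 492\right) + 359921 = -4837431756 + 359921 = -4837071835$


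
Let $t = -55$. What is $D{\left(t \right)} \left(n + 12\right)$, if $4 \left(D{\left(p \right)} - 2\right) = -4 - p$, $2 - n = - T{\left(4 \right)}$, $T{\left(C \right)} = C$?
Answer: $\frac{531}{2} \approx 265.5$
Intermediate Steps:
$n = 6$ ($n = 2 - \left(-1\right) 4 = 2 - -4 = 2 + 4 = 6$)
$D{\left(p \right)} = 1 - \frac{p}{4}$ ($D{\left(p \right)} = 2 + \frac{-4 - p}{4} = 2 - \left(1 + \frac{p}{4}\right) = 1 - \frac{p}{4}$)
$D{\left(t \right)} \left(n + 12\right) = \left(1 - - \frac{55}{4}\right) \left(6 + 12\right) = \left(1 + \frac{55}{4}\right) 18 = \frac{59}{4} \cdot 18 = \frac{531}{2}$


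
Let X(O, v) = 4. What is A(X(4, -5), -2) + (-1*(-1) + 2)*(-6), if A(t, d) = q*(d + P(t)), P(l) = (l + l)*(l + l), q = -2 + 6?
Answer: 230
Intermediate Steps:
q = 4
P(l) = 4*l² (P(l) = (2*l)*(2*l) = 4*l²)
A(t, d) = 4*d + 16*t² (A(t, d) = 4*(d + 4*t²) = 4*d + 16*t²)
A(X(4, -5), -2) + (-1*(-1) + 2)*(-6) = (4*(-2) + 16*4²) + (-1*(-1) + 2)*(-6) = (-8 + 16*16) + (1 + 2)*(-6) = (-8 + 256) + 3*(-6) = 248 - 18 = 230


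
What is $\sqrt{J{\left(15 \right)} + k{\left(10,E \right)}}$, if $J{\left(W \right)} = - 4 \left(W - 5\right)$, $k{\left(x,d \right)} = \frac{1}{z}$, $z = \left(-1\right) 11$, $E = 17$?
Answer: $\frac{21 i \sqrt{11}}{11} \approx 6.3317 i$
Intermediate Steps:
$z = -11$
$k{\left(x,d \right)} = - \frac{1}{11}$ ($k{\left(x,d \right)} = \frac{1}{-11} = - \frac{1}{11}$)
$J{\left(W \right)} = 20 - 4 W$ ($J{\left(W \right)} = - 4 \left(-5 + W\right) = 20 - 4 W$)
$\sqrt{J{\left(15 \right)} + k{\left(10,E \right)}} = \sqrt{\left(20 - 60\right) - \frac{1}{11}} = \sqrt{-40 - \frac{1}{11}} = \sqrt{- \frac{441}{11}} = \frac{21 i \sqrt{11}}{11}$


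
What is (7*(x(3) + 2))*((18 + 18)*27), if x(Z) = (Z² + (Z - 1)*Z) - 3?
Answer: 95256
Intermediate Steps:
x(Z) = -3 + Z² + Z*(-1 + Z) (x(Z) = (Z² + (-1 + Z)*Z) - 3 = (Z² + Z*(-1 + Z)) - 3 = -3 + Z² + Z*(-1 + Z))
(7*(x(3) + 2))*((18 + 18)*27) = (7*((-3 - 1*3 + 2*3²) + 2))*((18 + 18)*27) = (7*((-3 - 3 + 2*9) + 2))*(36*27) = (7*((-3 - 3 + 18) + 2))*972 = (7*(12 + 2))*972 = (7*14)*972 = 98*972 = 95256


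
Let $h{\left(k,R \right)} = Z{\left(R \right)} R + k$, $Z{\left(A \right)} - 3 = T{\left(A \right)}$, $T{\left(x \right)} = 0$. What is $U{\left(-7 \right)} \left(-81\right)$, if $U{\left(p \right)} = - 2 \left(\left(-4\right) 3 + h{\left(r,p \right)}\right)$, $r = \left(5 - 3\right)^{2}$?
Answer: $-4698$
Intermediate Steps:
$Z{\left(A \right)} = 3$ ($Z{\left(A \right)} = 3 + 0 = 3$)
$r = 4$ ($r = 2^{2} = 4$)
$h{\left(k,R \right)} = k + 3 R$ ($h{\left(k,R \right)} = 3 R + k = k + 3 R$)
$U{\left(p \right)} = 16 - 6 p$ ($U{\left(p \right)} = - 2 \left(\left(-4\right) 3 + \left(4 + 3 p\right)\right) = - 2 \left(-12 + \left(4 + 3 p\right)\right) = - 2 \left(-8 + 3 p\right) = 16 - 6 p$)
$U{\left(-7 \right)} \left(-81\right) = \left(16 - -42\right) \left(-81\right) = \left(16 + 42\right) \left(-81\right) = 58 \left(-81\right) = -4698$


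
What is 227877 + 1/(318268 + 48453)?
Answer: 83567281318/366721 ≈ 2.2788e+5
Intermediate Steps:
227877 + 1/(318268 + 48453) = 227877 + 1/366721 = 83567281318/366721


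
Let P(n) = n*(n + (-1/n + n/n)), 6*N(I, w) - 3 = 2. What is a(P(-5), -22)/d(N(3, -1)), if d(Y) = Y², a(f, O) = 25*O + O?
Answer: -20592/25 ≈ -823.68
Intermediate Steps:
N(I, w) = ⅚ (N(I, w) = ½ + (⅙)*2 = ½ + ⅓ = ⅚)
P(n) = n*(1 + n - 1/n) (P(n) = n*(n + (-1/n + 1)) = n*(n + (1 - 1/n)) = n*(1 + n - 1/n))
a(f, O) = 26*O
a(P(-5), -22)/d(N(3, -1)) = (26*(-22))/((⅚)²) = -572/25/36 = -572*36/25 = -20592/25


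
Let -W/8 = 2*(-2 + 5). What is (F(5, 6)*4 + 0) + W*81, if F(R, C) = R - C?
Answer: -3892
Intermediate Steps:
W = -48 (W = -16*(-2 + 5) = -16*3 = -8*6 = -48)
(F(5, 6)*4 + 0) + W*81 = ((5 - 1*6)*4 + 0) - 48*81 = ((5 - 6)*4 + 0) - 3888 = (-1*4 + 0) - 3888 = (-4 + 0) - 3888 = -4 - 3888 = -3892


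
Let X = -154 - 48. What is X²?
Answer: 40804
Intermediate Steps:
X = -202
X² = (-202)² = 40804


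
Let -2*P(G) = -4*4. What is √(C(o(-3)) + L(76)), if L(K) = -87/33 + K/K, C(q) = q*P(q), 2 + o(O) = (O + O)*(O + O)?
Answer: √32714/11 ≈ 16.443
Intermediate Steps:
P(G) = 8 (P(G) = -(-2)*4 = -½*(-16) = 8)
o(O) = -2 + 4*O² (o(O) = -2 + (O + O)*(O + O) = -2 + (2*O)*(2*O) = -2 + 4*O²)
C(q) = 8*q (C(q) = q*8 = 8*q)
L(K) = -18/11 (L(K) = -87*1/33 + 1 = -29/11 + 1 = -18/11)
√(C(o(-3)) + L(76)) = √(8*(-2 + 4*(-3)²) - 18/11) = √(8*(-2 + 4*9) - 18/11) = √(8*(-2 + 36) - 18/11) = √(8*34 - 18/11) = √(272 - 18/11) = √(2974/11) = √32714/11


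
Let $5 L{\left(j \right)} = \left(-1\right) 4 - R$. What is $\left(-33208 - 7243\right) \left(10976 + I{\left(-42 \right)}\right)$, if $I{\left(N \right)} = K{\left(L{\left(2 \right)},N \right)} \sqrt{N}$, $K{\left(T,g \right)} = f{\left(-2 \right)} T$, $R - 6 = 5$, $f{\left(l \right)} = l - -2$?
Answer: $-443990176$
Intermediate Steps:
$f{\left(l \right)} = 2 + l$ ($f{\left(l \right)} = l + 2 = 2 + l$)
$R = 11$ ($R = 6 + 5 = 11$)
$L{\left(j \right)} = -3$ ($L{\left(j \right)} = \frac{\left(-1\right) 4 - 11}{5} = \frac{-4 - 11}{5} = \frac{1}{5} \left(-15\right) = -3$)
$K{\left(T,g \right)} = 0$ ($K{\left(T,g \right)} = \left(2 - 2\right) T = 0 T = 0$)
$I{\left(N \right)} = 0$ ($I{\left(N \right)} = 0 \sqrt{N} = 0$)
$\left(-33208 - 7243\right) \left(10976 + I{\left(-42 \right)}\right) = \left(-33208 - 7243\right) \left(10976 + 0\right) = \left(-40451\right) 10976 = -443990176$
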